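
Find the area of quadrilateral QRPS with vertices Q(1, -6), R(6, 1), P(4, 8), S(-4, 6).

Using the Shoelace formula for a quadrilateral (vertices in order):
Area = (1/2)|sum of (x_i * y_(i+1) - x_(i+1) * y_i)|
Terms: (1*1 - 6*-6) = 37, (6*8 - 4*1) = 44, (4*6 - -4*8) = 56, (-4*-6 - 1*6) = 18
Sum = 155
Area = (1/2)(155) = 155/2

155/2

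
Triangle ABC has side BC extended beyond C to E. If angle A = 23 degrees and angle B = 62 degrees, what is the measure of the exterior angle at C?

By the exterior angle theorem, an exterior angle of a triangle equals the sum of the two remote interior angles.
Exterior angle = angle A + angle B
Exterior angle = 23 + 62 = 85 degrees

85 degrees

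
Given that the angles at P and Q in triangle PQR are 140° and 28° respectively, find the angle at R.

The interior angles sum to 180°: angle R = 180 - 140 - 28 = 12°.
The triangle is obtuse (angles 140°, 28°, 12°).

12 degrees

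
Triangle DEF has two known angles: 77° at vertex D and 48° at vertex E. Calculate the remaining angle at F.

The interior angles sum to 180°: angle F = 180 - 77 - 48 = 55°.
The triangle is acute (angles 77°, 48°, 55°).

55 degrees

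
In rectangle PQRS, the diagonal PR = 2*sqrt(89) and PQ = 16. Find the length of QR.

The diagonal of a rectangle forms a right triangle with the two sides.
Rearranging the Pythagorean theorem: missing side = sqrt(d^2 - known^2).
= sqrt(356 - 256) = sqrt(100) = 10.

10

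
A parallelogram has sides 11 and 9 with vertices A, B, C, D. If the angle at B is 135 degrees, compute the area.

Area = 11 * 9 * sin(135°) = 99 * sqrt(2)/2 = 99*sqrt(2)/2

99*sqrt(2)/2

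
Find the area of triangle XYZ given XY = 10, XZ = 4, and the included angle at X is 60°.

Area = (1/2) * XY * XZ * sin(X)
Area = (1/2) * 10 * 4 * sin(60°)
Area = (1/2) * 10 * 4 * sqrt(3)/2
Area = 10*sqrt(3)

10*sqrt(3)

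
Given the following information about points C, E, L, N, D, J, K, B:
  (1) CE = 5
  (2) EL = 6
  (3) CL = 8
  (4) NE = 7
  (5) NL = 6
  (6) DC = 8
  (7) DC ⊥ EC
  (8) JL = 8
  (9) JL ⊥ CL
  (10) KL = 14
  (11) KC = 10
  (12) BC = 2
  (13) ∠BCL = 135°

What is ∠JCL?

Step 1: By the law of cosines on triangle CLJ: CJ² = 8² + 8² − 2·8·8·cos(90°) = 128, so CJ = 8·√2.
Step 2: By the inverse law of cosines on triangle JCL: cos(∠JCL) = ((8·√2)² + 8² − 8²) / (2·8·√2·8) = 128/181.02 = 0.7071, so ∠JCL = 45°.

Therefore, the measure of angle ∠JCL = 45°.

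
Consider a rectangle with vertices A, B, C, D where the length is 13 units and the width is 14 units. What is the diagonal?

Using the Pythagorean theorem:
d² = 13² + 14² = 169 + 196 = 365
d = sqrt(365)

sqrt(365)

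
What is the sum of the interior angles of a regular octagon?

The sum of interior angles of an n-sided polygon is (n - 2) * 180.
For n = 8: (8 - 2) * 180 = 6 * 180 = 1080 degrees.

1080 degrees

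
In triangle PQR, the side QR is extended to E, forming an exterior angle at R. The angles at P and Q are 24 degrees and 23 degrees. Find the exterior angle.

By the exterior angle theorem, an exterior angle of a triangle equals the sum of the two remote interior angles.
Exterior angle = angle P + angle Q
Exterior angle = 24 + 23 = 47 degrees

47 degrees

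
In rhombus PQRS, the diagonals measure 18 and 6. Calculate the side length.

In a rhombus, the diagonals bisect each other perpendicularly, creating four congruent right triangles.
Each triangle has legs 9 (half of 18) and 3 (half of 6).
The hypotenuse of each right triangle is a side of the rhombus:
side = sqrt(9^2 + 3^2) = sqrt(90) = 3*sqrt(10)

3*sqrt(10)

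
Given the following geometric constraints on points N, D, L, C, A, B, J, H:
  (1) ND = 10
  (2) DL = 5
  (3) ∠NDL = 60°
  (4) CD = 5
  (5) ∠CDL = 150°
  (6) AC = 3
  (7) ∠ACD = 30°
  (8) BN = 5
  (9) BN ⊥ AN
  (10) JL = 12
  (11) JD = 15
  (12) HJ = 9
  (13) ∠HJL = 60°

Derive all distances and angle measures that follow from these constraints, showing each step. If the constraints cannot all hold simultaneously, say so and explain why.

The constraints are consistent.

Step 1: From ND = 10, DL = 5, and ∠NDL = 60°, by the law of cosines:
  NL² = ND² + DL² - 2·ND·DL·cos(60°) = 100 + 25 - 50 = 75
  NL = 5·√3

Step 2: From DC = 5, CA = 3, and ∠DCA = 30°, by the law of cosines:
  DA² = DC² + CA² - 2·DC·CA·cos(30°) = 25 + 9 - 25.98 = 8.019
  DA ≈ 2.83

Step 3: From LD = 5, DC = 5, and ∠LDC = 150°, by the law of cosines:
  LC² = LD² + DC² - 2·LD·DC·cos(150°) = 25 + 25 + 43.3 = 93.3
  LC ≈ 9.66

Step 4: From LJ = 12, JH = 9, and ∠LJH = 60°, by the law of cosines:
  LH² = LJ² + JH² - 2·LJ·JH·cos(60°) = 144 + 81 - 108 = 117
  LH = 3·√13

Step 5: From DJ = 15, DL = 5, JL = 12, by the inverse law of cosines:
  cos(∠JDL) = (DJ² + DL² - JL²) / (2·DJ·DL)
  ∠JDL = 45.04°

Step 6: From LD = 5, LJ = 12, DJ = 15, by the inverse law of cosines:
  cos(∠DLJ) = (LD² + LJ² - DJ²) / (2·LD·LJ)
  ∠DLJ = 117.82°

Step 7: From JD = 15, JL = 12, DL = 5, by the inverse law of cosines:
  cos(∠DJL) = (JD² + JL² - DL²) / (2·JD·JL)
  ∠DJL = 17.15°

Step 8: From ND = 10, NL = 5·√3, DL = 5, by the inverse law of cosines:
  cos(∠DNL) = (ND² + NL² - DL²) / (2·ND·NL)
  ∠DNL = 30°

Step 9: From DA = 2.83, DC = 5, AC = 3, by the inverse law of cosines:
  cos(∠ADC) = (DA² + DC² - AC²) / (2·DA·DC)
  ∠ADC = 31.98°

Step 10: From LC = 9.66, LD = 5, CD = 5, by the inverse law of cosines:
  cos(∠CLD) = (LC² + LD² - CD²) / (2·LC·LD)
  ∠CLD = 15°

Step 11: From LD = 5, LN = 5·√3, DN = 10, by the inverse law of cosines:
  cos(∠DLN) = (LD² + LN² - DN²) / (2·LD·LN)
  ∠DLN = 90°

Step 12: From LH = 3·√13, LJ = 12, HJ = 9, by the inverse law of cosines:
  cos(∠HLJ) = (LH² + LJ² - HJ²) / (2·LH·LJ)
  ∠HLJ = 46.1°

Step 13: From CD = 5, CL = 9.66, DL = 5, by the inverse law of cosines:
  cos(∠DCL) = (CD² + CL² - DL²) / (2·CD·CL)
  ∠DCL = 15°

Step 14: From AC = 3, AD = 2.83, CD = 5, by the inverse law of cosines:
  cos(∠CAD) = (AC² + AD² - CD²) / (2·AC·AD)
  ∠CAD = 118.02°

Step 15: From HJ = 9, HL = 3·√13, JL = 12, by the inverse law of cosines:
  cos(∠JHL) = (HJ² + HL² - JL²) / (2·HJ·HL)
  ∠JHL = 73.9°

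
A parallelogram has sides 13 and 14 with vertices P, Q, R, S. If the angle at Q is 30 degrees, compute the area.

Area = a * b * sin(theta)
Area = 13 * 14 * sin(30 degrees)
Area = 182 * 1/2
Area = 91

91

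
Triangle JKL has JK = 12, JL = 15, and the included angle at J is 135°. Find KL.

When two sides and the included angle are known, the law of cosines gives the third side.
c^2 = a^2 + b^2 - 2ab cos(C) generalizes the Pythagorean theorem to non-right triangles.
Here: KL^2 = 144 + 225 - 360*(-sqrt(2)/2) = 180*sqrt(2) + 369
KL = 3*sqrt(20*sqrt(2) + 41)

3*sqrt(20*sqrt(2) + 41)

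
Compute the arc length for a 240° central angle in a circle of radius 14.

Arc length = 2π(14)(2/3) = 56*pi/3

56*pi/3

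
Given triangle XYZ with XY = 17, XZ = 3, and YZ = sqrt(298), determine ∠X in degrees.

cos(X) = (17² + 3² - (sqrt(298))²) / (2 × 17 × 3) = 0, so X = arccos(0) = 90°.

90°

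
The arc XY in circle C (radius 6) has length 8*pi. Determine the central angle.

θ = 360 × 8*pi / (2π × 6) = 240° (rearranging arc length formula).

240°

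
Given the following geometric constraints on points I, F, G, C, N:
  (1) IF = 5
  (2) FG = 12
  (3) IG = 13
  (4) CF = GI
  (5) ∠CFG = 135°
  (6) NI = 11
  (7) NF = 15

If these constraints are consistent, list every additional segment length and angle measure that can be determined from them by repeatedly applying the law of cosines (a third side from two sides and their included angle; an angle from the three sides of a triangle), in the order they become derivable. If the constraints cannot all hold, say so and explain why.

The constraints are consistent. Derivable facts, in order:
After 1 step:
- GC ≈ 23.1
- ∠FGI = 22.62°
- ∠FIG = 67.38°
- ∠FIN = 135.9°
- ∠FNI = 13.41°
- ∠GFI = 90°
- ∠IFN = 30.68°
After 2 steps:
- ∠CGF = 23.45°
- ∠FCG = 21.55°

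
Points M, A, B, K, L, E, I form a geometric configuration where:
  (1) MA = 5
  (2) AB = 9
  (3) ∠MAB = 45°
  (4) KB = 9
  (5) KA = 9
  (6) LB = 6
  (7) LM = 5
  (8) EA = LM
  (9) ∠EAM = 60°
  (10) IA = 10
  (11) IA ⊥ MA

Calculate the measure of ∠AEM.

From the given relations: EA = LM = 5.
Step 1: By the law of cosines on triangle EAM: EM² = 5² + 5² − 2·5·5·cos(60°) = 25, so EM = 5.
Step 2: By the inverse law of cosines on triangle AEM: cos(∠AEM) = (5² + 5² − 5²) / (2·5·5) = 25/50 = 0.5, so ∠AEM = 60°.

Therefore, the measure of angle ∠AEM = 60°.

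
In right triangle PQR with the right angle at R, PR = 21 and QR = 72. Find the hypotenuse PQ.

PQ = sqrt(21^2 + 72^2) = sqrt(5625) = 75

75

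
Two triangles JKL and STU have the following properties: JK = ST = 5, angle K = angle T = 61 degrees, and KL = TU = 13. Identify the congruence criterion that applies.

The given information provides:
JK = ST = 5, angle K = angle T = 61 degrees, and KL = TU = 13
This matches the SAS congruence theorem.
Two pairs of corresponding sides and the included angle are equal (Side-Angle-Side).

SAS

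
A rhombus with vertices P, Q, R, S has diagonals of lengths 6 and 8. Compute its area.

Area of a rhombus = (d1 * d2) / 2
Area = (6 * 8) / 2
Area = 48 / 2
Area = 24

24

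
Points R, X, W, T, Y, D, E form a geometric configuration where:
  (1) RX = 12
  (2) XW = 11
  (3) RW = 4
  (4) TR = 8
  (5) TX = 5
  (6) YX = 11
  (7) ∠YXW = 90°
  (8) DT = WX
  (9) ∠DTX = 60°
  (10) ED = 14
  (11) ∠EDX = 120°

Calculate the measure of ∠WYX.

Step 1: By the law of cosines on triangle YXW: YW² = 11² + 11² − 2·11·11·cos(90°) = 242, so YW = 11·√2.
Step 2: By the inverse law of cosines on triangle WYX: cos(∠WYX) = ((11·√2)² + 11² − 11²) / (2·11·√2·11) = 242/342.24 = 0.7071, so ∠WYX = 45°.

Therefore, the measure of angle ∠WYX = 45°.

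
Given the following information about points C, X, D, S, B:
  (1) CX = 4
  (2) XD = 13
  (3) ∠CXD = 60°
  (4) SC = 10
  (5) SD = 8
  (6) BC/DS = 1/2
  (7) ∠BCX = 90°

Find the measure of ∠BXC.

From the given relations: BC = 1/2·DS = 1/2·8 = 4.
Step 1: By the law of cosines on triangle XCB: XB² = 4² + 4² − 2·4·4·cos(90°) = 32, so XB = 4·√2.
Step 2: By the inverse law of cosines on triangle BXC: cos(∠BXC) = ((4·√2)² + 4² − 4²) / (2·4·√2·4) = 32/45.25 = 0.7071, so ∠BXC = 45°.

Therefore, the measure of angle ∠BXC = 45°.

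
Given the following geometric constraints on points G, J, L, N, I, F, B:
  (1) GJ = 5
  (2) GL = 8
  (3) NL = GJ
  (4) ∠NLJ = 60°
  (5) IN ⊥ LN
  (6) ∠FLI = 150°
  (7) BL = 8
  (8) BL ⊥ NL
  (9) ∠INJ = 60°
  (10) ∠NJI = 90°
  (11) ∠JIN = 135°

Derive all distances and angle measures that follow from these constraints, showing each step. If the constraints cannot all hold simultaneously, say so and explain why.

These constraints are not satisfiable: (9), (10) and (11) are the three interior angles of triangle INJ, which must sum to 180°, but 60° + 90° + 135° = 285°. No planar figure meets all of them, so nothing further can be derived.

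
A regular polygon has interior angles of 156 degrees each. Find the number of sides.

Each interior angle of a regular n-gon is (n - 2) * 180 / n.
Setting this equal to 156:
(n - 2) * 180 / n = 156
Each exterior angle = 180 - 156 = 24 degrees.
Since exterior angles sum to 360: n = 360 / 24 = 15.

15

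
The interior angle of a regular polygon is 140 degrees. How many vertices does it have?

Each interior angle of a regular n-gon is (n - 2) * 180 / n.
Setting this equal to 140:
(n - 2) * 180 / n = 140
Each exterior angle = 180 - 140 = 40 degrees.
Since exterior angles sum to 360: n = 360 / 40 = 9.

9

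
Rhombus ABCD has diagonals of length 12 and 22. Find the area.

Area of a rhombus = (d1 * d2) / 2
Area = (12 * 22) / 2
Area = 264 / 2
Area = 132

132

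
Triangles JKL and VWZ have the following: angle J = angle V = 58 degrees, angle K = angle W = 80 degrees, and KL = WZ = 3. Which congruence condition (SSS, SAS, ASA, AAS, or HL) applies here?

The given information provides:
angle J = angle V = 58 degrees, angle K = angle W = 80 degrees, and KL = WZ = 3
This matches the AAS congruence theorem.
Two pairs of corresponding angles and a non-included side are equal (Angle-Angle-Side).

AAS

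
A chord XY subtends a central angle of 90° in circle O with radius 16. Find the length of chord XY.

Chord = 2(16) sin(45°) = 16*sqrt(2)

16*sqrt(2)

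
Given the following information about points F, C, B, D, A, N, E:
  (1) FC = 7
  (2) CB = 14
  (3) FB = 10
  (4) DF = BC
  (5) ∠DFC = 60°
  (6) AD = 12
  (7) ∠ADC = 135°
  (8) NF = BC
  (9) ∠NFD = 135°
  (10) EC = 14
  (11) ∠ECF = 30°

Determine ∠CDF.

From the given relations: DF = BC = 14.
Step 1: By the law of cosines on triangle DFC: DC² = 14² + 7² − 2·14·7·cos(60°) = 147, so DC = 7·√3.
Step 2: By the inverse law of cosines on triangle CDF: cos(∠CDF) = ((7·√3)² + 14² − 7²) / (2·7·√3·14) = 294/339.48 = 0.866, so ∠CDF = 30°.

Therefore, the measure of angle ∠CDF = 30°.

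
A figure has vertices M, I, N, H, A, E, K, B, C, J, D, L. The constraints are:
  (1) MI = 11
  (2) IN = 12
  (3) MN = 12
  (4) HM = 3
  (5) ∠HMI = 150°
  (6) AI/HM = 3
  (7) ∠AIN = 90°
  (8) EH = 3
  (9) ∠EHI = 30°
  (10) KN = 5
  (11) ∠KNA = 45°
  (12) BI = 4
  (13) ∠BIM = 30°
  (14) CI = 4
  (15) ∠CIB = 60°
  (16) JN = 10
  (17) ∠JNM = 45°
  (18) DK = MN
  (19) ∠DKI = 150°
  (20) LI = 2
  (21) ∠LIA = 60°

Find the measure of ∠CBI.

Step 1: By the law of cosines on triangle BIC: BC² = 4² + 4² − 2·4·4·cos(60°) = 16, so BC = 4.
Step 2: By the inverse law of cosines on triangle CBI: cos(∠CBI) = (4² + 4² − 4²) / (2·4·4) = 16/32 = 0.5, so ∠CBI = 60°.

Therefore, the measure of angle ∠CBI = 60°.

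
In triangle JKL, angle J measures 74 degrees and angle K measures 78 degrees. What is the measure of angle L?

Let angle L = x. Then 74 + 78 + x = 180.
x = 180 - 152 = 28 degrees.

28 degrees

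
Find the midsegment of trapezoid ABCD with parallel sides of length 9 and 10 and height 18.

The midsegment (median) of a trapezoid connects the midpoints of the non-parallel sides.
Its length is the average of the two bases: (9 + 10) / 2 = 19/2.

19/2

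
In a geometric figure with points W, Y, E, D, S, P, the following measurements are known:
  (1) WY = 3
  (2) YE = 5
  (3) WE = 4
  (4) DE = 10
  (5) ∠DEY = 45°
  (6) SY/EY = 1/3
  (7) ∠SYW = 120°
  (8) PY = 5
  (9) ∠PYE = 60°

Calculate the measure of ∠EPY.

Step 1: By the law of cosines on triangle PYE: PE² = 5² + 5² − 2·5·5·cos(60°) = 25, so PE = 5.
Step 2: By the inverse law of cosines on triangle EPY: cos(∠EPY) = (5² + 5² − 5²) / (2·5·5) = 25/50 = 0.5, so ∠EPY = 60°.

Therefore, the measure of angle ∠EPY = 60°.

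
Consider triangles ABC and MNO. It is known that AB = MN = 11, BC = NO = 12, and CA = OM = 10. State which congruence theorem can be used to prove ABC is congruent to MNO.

The given information provides:
AB = MN = 11, BC = NO = 12, and CA = OM = 10
This matches the SSS congruence theorem.
All three pairs of corresponding sides are equal (Side-Side-Side).

SSS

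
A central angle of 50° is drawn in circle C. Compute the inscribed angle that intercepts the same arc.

By the inscribed angle theorem, the inscribed angle is half the central angle.
Inscribed angle = 50° / 2 = 25°

25°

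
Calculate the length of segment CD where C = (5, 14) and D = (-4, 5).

The horizontal distance is |-4 - 5| = 9 and the vertical distance is |5 - 14| = 9.
By the Pythagorean theorem, d = sqrt(9^2 + 9^2) = sqrt(162) = 9*sqrt(2).

9*sqrt(2)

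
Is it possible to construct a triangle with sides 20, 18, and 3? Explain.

Sort the sides: 3, 18, 20.
It suffices to check that the sum of the two smallest exceeds the largest:
3 + 18 = 21 > 20. ✓
Yes, a valid triangle can be formed.

Yes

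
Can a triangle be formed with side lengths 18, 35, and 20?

Check all three triangle inequalities:
18 + 35 = 53 > 20 ✓
18 + 20 = 38 > 35 ✓
35 + 20 = 55 > 18 ✓
All conditions hold, so these sides form a valid triangle.

Yes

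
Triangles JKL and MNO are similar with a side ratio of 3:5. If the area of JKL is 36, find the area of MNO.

Area ratio = (3/5)^2 = 9/25. Area of MNO = 36 * 25/9 = 100.

100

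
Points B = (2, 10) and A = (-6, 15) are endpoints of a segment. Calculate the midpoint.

The midpoint is the point halfway along the segment.
Move half the horizontal distance: 2 + (-6 - 2)/2 = 2 + -8/2 = -2
Move half the vertical distance: 10 + (15 - 10)/2 = 10 + 5/2 = 25/2
Midpoint = (-2, 25/2)

(-2, 25/2)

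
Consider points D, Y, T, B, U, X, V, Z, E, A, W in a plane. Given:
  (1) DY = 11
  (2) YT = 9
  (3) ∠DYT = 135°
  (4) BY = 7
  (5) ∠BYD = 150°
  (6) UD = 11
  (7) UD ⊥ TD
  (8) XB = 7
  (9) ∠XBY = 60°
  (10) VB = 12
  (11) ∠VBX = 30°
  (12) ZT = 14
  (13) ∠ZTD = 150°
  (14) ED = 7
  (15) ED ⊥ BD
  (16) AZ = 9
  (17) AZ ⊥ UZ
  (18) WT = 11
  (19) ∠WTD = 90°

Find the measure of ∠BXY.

Step 1: By the law of cosines on triangle XBY: XY² = 7² + 7² − 2·7·7·cos(60°) = 49, so XY = 7.
Step 2: By the inverse law of cosines on triangle BXY: cos(∠BXY) = (7² + 7² − 7²) / (2·7·7) = 49/98 = 0.5, so ∠BXY = 60°.

Therefore, the measure of angle ∠BXY = 60°.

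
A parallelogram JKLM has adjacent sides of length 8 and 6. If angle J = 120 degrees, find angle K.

Opposite sides of a parallelogram are parallel, so consecutive angles form co-interior angles on a transversal.
Co-interior angles sum to 180°, giving angle K = 180 - 120 = 60 degrees.

60 degrees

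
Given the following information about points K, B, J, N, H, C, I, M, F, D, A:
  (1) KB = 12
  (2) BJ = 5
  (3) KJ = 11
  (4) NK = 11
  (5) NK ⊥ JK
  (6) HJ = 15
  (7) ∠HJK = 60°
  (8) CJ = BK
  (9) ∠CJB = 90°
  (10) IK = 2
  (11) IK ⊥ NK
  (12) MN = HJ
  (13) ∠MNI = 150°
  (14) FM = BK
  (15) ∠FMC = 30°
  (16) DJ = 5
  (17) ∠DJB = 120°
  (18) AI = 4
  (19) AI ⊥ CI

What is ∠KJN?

Step 1: By the law of cosines on triangle JKN: JN² = 11² + 11² − 2·11·11·cos(90°) = 242, so JN = 11·√2.
Step 2: By the inverse law of cosines on triangle KJN: cos(∠KJN) = (11² + (11·√2)² − 11²) / (2·11·11·√2) = 242/342.24 = 0.7071, so ∠KJN = 45°.

Therefore, the measure of angle ∠KJN = 45°.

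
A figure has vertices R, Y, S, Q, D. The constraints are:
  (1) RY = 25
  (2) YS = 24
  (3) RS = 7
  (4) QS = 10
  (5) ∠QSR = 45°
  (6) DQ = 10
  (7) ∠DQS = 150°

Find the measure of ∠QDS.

Step 1: By the law of cosines on triangle DQS: DS² = 10² + 10² − 2·10·10·cos(150°) = 373.21, so DS ≈ 19.32.
Step 2: By the inverse law of cosines on triangle QDS: cos(∠QDS) = (10² + 19.32² − 10²) / (2·10·19.32) = 373.21/386.37 = 0.9659, so ∠QDS = 15°.

Therefore, the measure of angle ∠QDS = 15°.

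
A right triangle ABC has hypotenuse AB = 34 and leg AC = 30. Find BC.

Rearranging the Pythagorean theorem to solve for the unknown leg:
leg^2 = hypotenuse^2 - known_leg^2 = 1156 - 900 = 256
leg = sqrt(256) = 16.

16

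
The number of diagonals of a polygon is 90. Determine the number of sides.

Using d = n(n - 3)/2, we solve 90 = n(n - 3)/2.
So n(n - 3) = 180.
Testing n = 15: 15 * 12 = 180 = 180. Correct.
The polygon has 15 sides.

15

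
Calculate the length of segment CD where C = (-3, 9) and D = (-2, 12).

The horizontal distance is |-2 - -3| = 1 and the vertical distance is |12 - 9| = 3.
By the Pythagorean theorem, d = sqrt(1^2 + 3^2) = sqrt(10).

sqrt(10)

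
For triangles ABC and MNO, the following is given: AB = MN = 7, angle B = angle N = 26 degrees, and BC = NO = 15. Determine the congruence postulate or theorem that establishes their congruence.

Consider the given information: AB = MN = 7, angle B = angle N = 26 degrees, and BC = NO = 15
This is not AAS or HL: AAS requires two angles and a non-included side. HL only applies to right triangles with matching hypotenuse and leg.
The correct criterion is SAS. Two pairs of corresponding sides and the included angle are equal (Side-Angle-Side).

SAS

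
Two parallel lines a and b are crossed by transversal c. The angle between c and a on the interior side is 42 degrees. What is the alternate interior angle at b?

Alternate interior angles lie on opposite sides of the transversal, between the parallel lines.
By the alternate interior angle theorem, they are equal: 42 degrees.

42 degrees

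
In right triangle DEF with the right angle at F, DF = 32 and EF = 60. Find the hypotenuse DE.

DE = sqrt(32^2 + 60^2) = sqrt(4624) = 68

68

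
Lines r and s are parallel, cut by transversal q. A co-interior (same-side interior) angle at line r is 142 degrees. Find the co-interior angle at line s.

Co-interior (same-side interior) angles are between the parallel lines on the same side of the transversal.
Unlike corresponding or alternate interior angles, they are supplementary rather than equal.
So the angle = 180 - 142 = 38 degrees.

38 degrees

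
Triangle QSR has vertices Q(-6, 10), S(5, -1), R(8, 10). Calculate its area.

The Shoelace formula computes the area from vertex coordinates by summing cross products.
For vertices (-6,10), (5,-1), (8,10):
Signed sum = -6*-1 - 5*10 + 5*10 - 8*-1 + 8*10 - -6*10
= -44 + 58 + 140 = 154
Area = (1/2)|154| = 77.

77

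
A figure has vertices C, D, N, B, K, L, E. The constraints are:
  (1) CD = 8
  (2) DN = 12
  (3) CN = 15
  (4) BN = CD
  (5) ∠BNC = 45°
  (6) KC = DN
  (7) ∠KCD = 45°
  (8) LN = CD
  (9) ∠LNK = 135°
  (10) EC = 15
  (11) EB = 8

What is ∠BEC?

From the given relations: BN = CD = 8.
Step 1: By the law of cosines on triangle BNC: BC² = 8² + 15² − 2·8·15·cos(45°) = 119.29, so BC ≈ 10.92.
Step 2: By the inverse law of cosines on triangle BEC: cos(∠BEC) = (8² + 15² − 10.92²) / (2·8·15) = 169.71/240 = 0.7071, so ∠BEC = 45°.

Therefore, the measure of angle ∠BEC = 45°.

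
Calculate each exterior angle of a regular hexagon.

Each exterior angle of a regular n-gon is 360 / n.
For n = 6: 360 / 6 = 60 degrees.

60 degrees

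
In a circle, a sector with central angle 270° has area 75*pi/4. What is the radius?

The sector covers 270°/360° = 3/4 of the full circle.
Full circle area = 75*pi/4 / 3/4 = 25*pi.
Since full area = πr², we get r² = 25*pi/π = 25, so r = 5.

5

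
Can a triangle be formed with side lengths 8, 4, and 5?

Yes.
The triangle inequality requires that the sum of any two sides exceeds the third.
Here 4 + 5 = 9 > 8, so the condition is met.

Yes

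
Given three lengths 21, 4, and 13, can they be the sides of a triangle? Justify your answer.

Check the triangle inequality: 4 + 13 = 17 ≤ 21.
Since the sum of two sides does not exceed the third, no triangle can be formed.

No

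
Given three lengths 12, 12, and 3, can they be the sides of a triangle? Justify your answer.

Yes.
The triangle inequality requires that the sum of any two sides exceeds the third.
Here 3 + 12 = 15 > 12, so the condition is met.

Yes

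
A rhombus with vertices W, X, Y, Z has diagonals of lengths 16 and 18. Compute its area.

Area = (16 * 18) / 2 = 288 / 2 = 144

144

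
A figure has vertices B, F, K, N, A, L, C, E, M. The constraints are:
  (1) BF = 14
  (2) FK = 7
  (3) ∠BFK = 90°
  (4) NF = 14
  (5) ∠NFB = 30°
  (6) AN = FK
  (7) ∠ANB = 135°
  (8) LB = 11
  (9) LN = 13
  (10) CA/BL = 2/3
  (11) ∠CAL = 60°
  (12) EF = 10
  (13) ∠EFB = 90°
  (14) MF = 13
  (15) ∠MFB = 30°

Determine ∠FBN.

Step 1: By the law of cosines on triangle BFN: BN² = 14² + 14² − 2·14·14·cos(30°) = 52.52, so BN ≈ 7.25.
Step 2: By the inverse law of cosines on triangle FBN: cos(∠FBN) = (14² + 7.25² − 14²) / (2·14·7.25) = 52.52/202.91 = 0.2588, so ∠FBN = 75°.

Therefore, the measure of angle ∠FBN = 75°.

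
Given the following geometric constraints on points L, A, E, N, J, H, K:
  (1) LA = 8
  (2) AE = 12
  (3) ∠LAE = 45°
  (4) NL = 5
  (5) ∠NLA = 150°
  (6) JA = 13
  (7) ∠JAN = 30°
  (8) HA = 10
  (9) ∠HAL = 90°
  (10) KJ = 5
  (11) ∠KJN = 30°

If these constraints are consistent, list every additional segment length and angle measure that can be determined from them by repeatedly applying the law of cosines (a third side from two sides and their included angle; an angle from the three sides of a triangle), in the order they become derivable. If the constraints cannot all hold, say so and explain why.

The constraints are consistent. Derivable facts, in order:
After 1 step:
- AN ≈ 12.58
- LE ≈ 8.5
- LH = 2·√41
After 2 steps:
- NJ ≈ 6.63
- ∠AEL = 41.73°
- ∠AHL = 38.66°
- ∠ALE = 93.27°
- ∠ALH = 51.34°
- ∠ANL = 18.54°
- ∠LAN = 11.46°
After 3 steps:
- NK ≈ 3.4
- ∠AJN = 71.5°
- ∠ANJ = 78.5°
After 4 steps:
- ∠JKN = 102.65°
- ∠JNK = 47.35°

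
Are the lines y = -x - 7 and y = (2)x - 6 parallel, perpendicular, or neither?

Slope of line 1: m1 = -1
Slope of line 2: m2 = 2
m1 != m2 (-1 != 2), so not parallel.
m1 * m2 = (-1) * (2) = -2 != -1, so not perpendicular.
The lines are neither parallel nor perpendicular.

Neither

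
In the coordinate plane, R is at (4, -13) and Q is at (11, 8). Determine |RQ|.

d = sqrt((11 - 4)^2 + (8 - -13)^2)
d = sqrt(7^2 + 21^2)
d = sqrt(49 + 441)
d = sqrt(490) = 7*sqrt(10)

7*sqrt(10)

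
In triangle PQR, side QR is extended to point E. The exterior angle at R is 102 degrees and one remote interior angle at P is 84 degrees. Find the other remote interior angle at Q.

angle Q = 102 - 84 = 18 degrees (exterior angle theorem).

18 degrees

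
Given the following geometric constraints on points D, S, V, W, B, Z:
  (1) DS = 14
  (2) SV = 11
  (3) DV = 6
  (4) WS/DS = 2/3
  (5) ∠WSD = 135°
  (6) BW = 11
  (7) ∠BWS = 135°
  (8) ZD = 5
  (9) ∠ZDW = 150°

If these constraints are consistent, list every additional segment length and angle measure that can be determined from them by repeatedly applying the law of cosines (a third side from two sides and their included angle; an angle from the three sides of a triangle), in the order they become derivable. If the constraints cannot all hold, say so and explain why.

The constraints are consistent. Derivable facts, in order:
After 1 step:
- DW ≈ 21.63
- SB ≈ 18.8
- ∠DSV = 24.17°
- ∠DVS = 107.18°
- ∠SDV = 48.65°
After 2 steps:
- WZ ≈ 26.08
- ∠BSW = 24.44°
- ∠DWS = 27.24°
- ∠SBW = 20.56°
- ∠SDW = 17.76°
After 3 steps:
- ∠DWZ = 5.5°
- ∠DZW = 24.5°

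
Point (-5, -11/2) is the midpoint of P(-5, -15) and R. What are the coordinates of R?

Using the midpoint formula: M = ((x1 + x2)/2, (y1 + y2)/2)
We know M = (-5, -11/2) and P = (-5, -15)
For x: -5 = (-5 + x2)/2, so x2 = 2*-5 - -5 = -5
For y: -11/2 = (-15 + y2)/2, so y2 = 2*-11/2 - -15 = 4
R = (-5, 4)

(-5, 4)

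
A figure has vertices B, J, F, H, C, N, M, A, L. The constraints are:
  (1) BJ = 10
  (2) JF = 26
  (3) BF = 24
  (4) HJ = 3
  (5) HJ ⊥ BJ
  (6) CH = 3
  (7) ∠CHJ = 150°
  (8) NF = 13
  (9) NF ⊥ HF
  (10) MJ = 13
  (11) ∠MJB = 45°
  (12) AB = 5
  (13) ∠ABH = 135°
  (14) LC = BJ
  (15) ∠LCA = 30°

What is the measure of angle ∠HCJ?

Step 1: By the law of cosines on triangle CHJ: CJ² = 3² + 3² − 2·3·3·cos(150°) = 33.59, so CJ ≈ 5.8.
Step 2: By the inverse law of cosines on triangle HCJ: cos(∠HCJ) = (3² + 5.8² − 3²) / (2·3·5.8) = 33.59/34.77 = 0.9659, so ∠HCJ = 15°.

Therefore, the measure of angle ∠HCJ = 15°.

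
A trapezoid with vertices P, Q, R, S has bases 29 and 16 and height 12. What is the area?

Area = (29 + 16) * 12 / 2 = 540 / 2 = 270

270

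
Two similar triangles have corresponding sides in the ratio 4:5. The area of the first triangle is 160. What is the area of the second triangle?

For similar figures, the area ratio equals the square of the side ratio.
Side ratio (the first triangle to the second triangle) = 4:5, so area ratio = 4^2:5^2 = 16:25.
If the area of the first triangle is 160, then the area of the second triangle = 160 * (25/16) = 250.

250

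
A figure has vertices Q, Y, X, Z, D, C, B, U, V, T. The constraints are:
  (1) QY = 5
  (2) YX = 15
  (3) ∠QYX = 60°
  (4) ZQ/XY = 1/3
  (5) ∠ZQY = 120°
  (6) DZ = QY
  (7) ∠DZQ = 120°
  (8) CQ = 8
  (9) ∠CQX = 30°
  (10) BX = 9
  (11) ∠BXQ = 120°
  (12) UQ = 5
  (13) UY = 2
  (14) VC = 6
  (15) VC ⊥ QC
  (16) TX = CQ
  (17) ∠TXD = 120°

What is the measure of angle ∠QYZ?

From the given relations: ZQ = 1/3·XY = 1/3·15 = 5.
Step 1: By the law of cosines on triangle YQZ: YZ² = 5² + 5² − 2·5·5·cos(120°) = 75, so YZ = 5·√3.
Step 2: By the inverse law of cosines on triangle QYZ: cos(∠QYZ) = (5² + (5·√3)² − 5²) / (2·5·5·√3) = 75/86.6 = 0.866, so ∠QYZ = 30°.

Therefore, the measure of angle ∠QYZ = 30°.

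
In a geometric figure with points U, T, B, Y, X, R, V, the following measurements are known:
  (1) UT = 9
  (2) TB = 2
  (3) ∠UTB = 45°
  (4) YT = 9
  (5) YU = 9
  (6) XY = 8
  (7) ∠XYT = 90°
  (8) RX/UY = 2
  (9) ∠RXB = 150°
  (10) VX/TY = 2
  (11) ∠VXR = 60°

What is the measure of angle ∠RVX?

From the given relations: VX = 2·TY = 2·9 = 18; RX = 2·UY = 2·9 = 18.
Step 1: By the law of cosines on triangle VXR: VR² = 18² + 18² − 2·18·18·cos(60°) = 324, so VR = 18.
Step 2: By the inverse law of cosines on triangle RVX: cos(∠RVX) = (18² + 18² − 18²) / (2·18·18) = 324/648 = 0.5, so ∠RVX = 60°.

Therefore, the measure of angle ∠RVX = 60°.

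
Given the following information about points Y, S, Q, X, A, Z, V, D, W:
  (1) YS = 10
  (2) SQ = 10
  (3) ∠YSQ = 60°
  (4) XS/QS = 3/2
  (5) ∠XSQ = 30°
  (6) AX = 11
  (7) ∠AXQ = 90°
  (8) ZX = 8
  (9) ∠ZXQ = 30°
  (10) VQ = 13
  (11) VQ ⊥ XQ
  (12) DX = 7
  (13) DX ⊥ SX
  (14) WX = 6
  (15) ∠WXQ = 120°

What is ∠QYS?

Step 1: By the law of cosines on triangle YSQ: YQ² = 10² + 10² − 2·10·10·cos(60°) = 100, so YQ = 10.
Step 2: By the inverse law of cosines on triangle QYS: cos(∠QYS) = (10² + 10² − 10²) / (2·10·10) = 100/200 = 0.5, so ∠QYS = 60°.

Therefore, the measure of angle ∠QYS = 60°.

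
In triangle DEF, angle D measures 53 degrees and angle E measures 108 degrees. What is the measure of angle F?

The interior angles sum to 180°: angle F = 180 - 53 - 108 = 19°.
The triangle is obtuse (angles 53°, 108°, 19°).

19 degrees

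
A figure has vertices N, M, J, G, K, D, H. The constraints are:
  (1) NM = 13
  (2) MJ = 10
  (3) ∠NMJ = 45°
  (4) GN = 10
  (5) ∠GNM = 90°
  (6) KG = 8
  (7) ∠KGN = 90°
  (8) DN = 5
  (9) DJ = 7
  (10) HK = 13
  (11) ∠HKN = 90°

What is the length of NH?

Step 1: By the law of cosines on triangle NGK: NK² = 10² + 8² − 2·10·8·cos(90°) = 164, so NK = 2·√41.
Step 2: By the law of cosines on triangle NKH: NH² = (2·√41)² + 13² − 2·2·√41·13·cos(90°) = 333, so NH = 3·√37.

Therefore, the length of NH = 3·√37.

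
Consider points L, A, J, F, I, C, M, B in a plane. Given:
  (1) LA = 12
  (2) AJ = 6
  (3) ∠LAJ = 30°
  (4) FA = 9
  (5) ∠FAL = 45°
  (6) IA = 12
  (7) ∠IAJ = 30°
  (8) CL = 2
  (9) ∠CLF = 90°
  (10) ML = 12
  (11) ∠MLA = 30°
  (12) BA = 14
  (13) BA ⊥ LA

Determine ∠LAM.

Step 1: By the law of cosines on triangle ALM: AM² = 12² + 12² − 2·12·12·cos(30°) = 38.58, so AM ≈ 6.21.
Step 2: By the inverse law of cosines on triangle LAM: cos(∠LAM) = (12² + 6.21² − 12²) / (2·12·6.21) = 38.58/149.08 = 0.2588, so ∠LAM = 75°.

Therefore, the measure of angle ∠LAM = 75°.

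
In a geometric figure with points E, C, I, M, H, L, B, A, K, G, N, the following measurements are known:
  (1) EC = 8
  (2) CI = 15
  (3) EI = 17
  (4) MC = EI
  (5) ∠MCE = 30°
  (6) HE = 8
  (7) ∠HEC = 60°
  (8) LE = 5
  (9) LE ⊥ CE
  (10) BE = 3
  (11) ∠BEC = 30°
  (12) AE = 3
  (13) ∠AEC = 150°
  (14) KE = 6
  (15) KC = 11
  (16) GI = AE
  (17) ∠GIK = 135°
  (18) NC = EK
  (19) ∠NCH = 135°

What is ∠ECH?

Step 1: By the law of cosines on triangle CEH: CH² = 8² + 8² − 2·8·8·cos(60°) = 64, so CH = 8.
Step 2: By the inverse law of cosines on triangle ECH: cos(∠ECH) = (8² + 8² − 8²) / (2·8·8) = 64/128 = 0.5, so ∠ECH = 60°.

Therefore, the measure of angle ∠ECH = 60°.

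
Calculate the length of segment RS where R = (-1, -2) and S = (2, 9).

d = sqrt((2 - -1)^2 + (9 - -2)^2)
d = sqrt(3^2 + 11^2)
d = sqrt(9 + 121)
d = sqrt(130)

sqrt(130)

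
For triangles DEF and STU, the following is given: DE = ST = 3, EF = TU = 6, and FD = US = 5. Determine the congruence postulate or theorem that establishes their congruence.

The given information provides:
DE = ST = 3, EF = TU = 6, and FD = US = 5
This matches the SSS congruence theorem.
All three pairs of corresponding sides are equal (Side-Side-Side).

SSS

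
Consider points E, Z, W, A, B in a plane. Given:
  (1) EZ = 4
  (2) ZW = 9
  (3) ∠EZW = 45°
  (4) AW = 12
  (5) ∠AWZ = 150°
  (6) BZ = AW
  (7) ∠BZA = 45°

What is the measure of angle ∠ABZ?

From the given relations: BZ = AW = 12.
Step 1: By the law of cosines on triangle ZWA: ZA² = 9² + 12² − 2·9·12·cos(150°) = 412.06, so ZA ≈ 20.3.
Step 2: By the law of cosines on triangle BZA: BA² = 12² + 20.3² − 2·12·20.3·cos(45°) = 211.57, so BA ≈ 14.55.
Step 3: By the inverse law of cosines on triangle ABZ: cos(∠ABZ) = (14.55² + 12² − 20.3²) / (2·14.55·12) = -56.49/349.09 = -0.1618, so ∠ABZ = 99.31°.

Therefore, the measure of angle ∠ABZ = 99.31°.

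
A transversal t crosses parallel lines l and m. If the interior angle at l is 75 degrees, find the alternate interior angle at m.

Alternate interior angles formed by parallel lines and a transversal are equal.
The given angle is 75 degrees.
The alternate interior angle = 75 degrees.

75 degrees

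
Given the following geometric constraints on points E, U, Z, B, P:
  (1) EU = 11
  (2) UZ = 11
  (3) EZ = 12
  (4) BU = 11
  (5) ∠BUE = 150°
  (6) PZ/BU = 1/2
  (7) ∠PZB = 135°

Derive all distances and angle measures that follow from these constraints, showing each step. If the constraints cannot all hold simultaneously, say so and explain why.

The constraints are consistent.

From the given relations:
  PZ = 1/2·BU = 1/2·11 ≈ 5.5

Step 1: From EU = 11, UB = 11, and ∠EUB = 150°, by the law of cosines:
  EB² = EU² + UB² - 2·EU·UB·cos(150°) = 121 + 121 + 209.6 = 451.6
  EB ≈ 21.25

Step 2: From EU = 11, EZ = 12, UZ = 11, by the inverse law of cosines:
  cos(∠UEZ) = (EU² + EZ² - UZ²) / (2·EU·EZ)
  ∠UEZ = 56.94°

Step 3: From UE = 11, UZ = 11, EZ = 12, by the inverse law of cosines:
  cos(∠EUZ) = (UE² + UZ² - EZ²) / (2·UE·UZ)
  ∠EUZ = 66.11°

Step 4: From ZE = 12, ZU = 11, EU = 11, by the inverse law of cosines:
  cos(∠EZU) = (ZE² + ZU² - EU²) / (2·ZE·ZU)
  ∠EZU = 56.94°

Step 5: From EB = 21.25, EU = 11, BU = 11, by the inverse law of cosines:
  cos(∠BEU) = (EB² + EU² - BU²) / (2·EB·EU)
  ∠BEU = 15°

Step 6: From BE = 21.25, BU = 11, EU = 11, by the inverse law of cosines:
  cos(∠EBU) = (BE² + BU² - EU²) / (2·BE·BU)
  ∠EBU = 15°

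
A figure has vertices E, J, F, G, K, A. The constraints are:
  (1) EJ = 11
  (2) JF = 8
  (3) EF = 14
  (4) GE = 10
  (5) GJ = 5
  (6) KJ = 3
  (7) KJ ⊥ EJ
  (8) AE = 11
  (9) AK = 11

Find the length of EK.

Step 1: By the law of cosines on triangle EJK: EK² = 11² + 3² − 2·11·3·cos(90°) = 130, so EK = √130.

Therefore, the length of EK = √130.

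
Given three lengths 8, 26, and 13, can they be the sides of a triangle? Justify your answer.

Check the triangle inequality: 8 + 13 = 21 ≤ 26.
Since the sum of two sides does not exceed the third, no triangle can be formed.

No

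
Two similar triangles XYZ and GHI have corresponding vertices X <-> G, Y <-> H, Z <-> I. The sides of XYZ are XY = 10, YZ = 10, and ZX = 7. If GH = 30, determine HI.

k = 30/10 = 3. HI = 3 * 10 = 30.

30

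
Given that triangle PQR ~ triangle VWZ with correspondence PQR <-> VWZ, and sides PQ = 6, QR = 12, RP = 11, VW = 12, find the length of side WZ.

Similar triangles have proportional sides. Setting up the proportion:
VW / PQ = WZ / QR
12 / 6 = WZ / 12
WZ = 12 * 12 / 6 = 24.

24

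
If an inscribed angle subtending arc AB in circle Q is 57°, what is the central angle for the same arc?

Central angle = 2 × 57° = 114° (inscribed angle theorem).

114°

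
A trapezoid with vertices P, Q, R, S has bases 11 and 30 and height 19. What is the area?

Area of a trapezoid = (base1 + base2) * height / 2
Area = (11 + 30) * 19 / 2
Area = 41 * 19 / 2
Area = 779 / 2
Area = 779/2

779/2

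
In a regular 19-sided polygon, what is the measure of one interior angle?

Each interior angle of a regular n-gon is (n - 2) * 180 / n.
For n = 19: (19 - 2) * 180 / 19 = 3060/19 = 3060/19 degrees.

3060/19 degrees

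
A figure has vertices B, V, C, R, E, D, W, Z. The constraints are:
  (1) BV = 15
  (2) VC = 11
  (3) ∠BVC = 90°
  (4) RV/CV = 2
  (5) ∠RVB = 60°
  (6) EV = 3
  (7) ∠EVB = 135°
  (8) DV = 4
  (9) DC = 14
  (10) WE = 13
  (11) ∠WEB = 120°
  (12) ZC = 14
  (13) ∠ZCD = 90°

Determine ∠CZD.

Step 1: By the law of cosines on triangle ZCD: ZD² = 14² + 14² − 2·14·14·cos(90°) = 392, so ZD = 14·√2.
Step 2: By the inverse law of cosines on triangle CZD: cos(∠CZD) = (14² + (14·√2)² − 14²) / (2·14·14·√2) = 392/554.37 = 0.7071, so ∠CZD = 45°.

Therefore, the measure of angle ∠CZD = 45°.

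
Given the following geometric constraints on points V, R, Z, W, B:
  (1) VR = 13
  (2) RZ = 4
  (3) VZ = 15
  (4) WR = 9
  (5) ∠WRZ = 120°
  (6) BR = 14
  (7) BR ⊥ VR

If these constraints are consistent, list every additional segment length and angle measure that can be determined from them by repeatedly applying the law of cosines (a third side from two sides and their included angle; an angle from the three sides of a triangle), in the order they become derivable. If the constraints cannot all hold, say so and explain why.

The constraints are consistent. Derivable facts, in order:
After 1 step:
- VB ≈ 19.1
- ZW = √133
- ∠RVZ = 14.25°
- ∠RZV = 53.13°
- ∠VRZ = 112.62°
After 2 steps:
- ∠BVR = 47.12°
- ∠RBV = 42.88°
- ∠RWZ = 17.48°
- ∠RZW = 42.52°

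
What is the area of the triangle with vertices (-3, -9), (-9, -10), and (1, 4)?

Using the Shoelace formula for a triangle:
Area = (1/2)|x0(y1 - y2) + x1(y2 - y0) + x2(y0 - y1)|
Area = (1/2)|-3(-10 - 4) + -9(4 - -9) + 1(-9 - -10)|
Area = (1/2)|42 + -117 + 1|
Area = (1/2)|-74|
Area = (1/2)(74)
Area = 37

37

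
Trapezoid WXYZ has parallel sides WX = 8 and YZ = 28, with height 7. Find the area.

Area of a trapezoid = (base1 + base2) * height / 2
Area = (8 + 28) * 7 / 2
Area = 36 * 7 / 2
Area = 252 / 2
Area = 126

126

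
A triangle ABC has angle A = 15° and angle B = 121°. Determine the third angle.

angle C = 180 - 15 - 121 = 44 degrees.

44 degrees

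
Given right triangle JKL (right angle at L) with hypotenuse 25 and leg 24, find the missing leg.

By the Pythagorean theorem: KL^2 = JK^2 - JL^2
KL^2 = 25^2 - 24^2 = 625 - 576 = 49
KL = sqrt(49) = 7

7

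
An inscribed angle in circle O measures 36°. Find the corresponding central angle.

By the inscribed angle theorem, the central angle is twice the inscribed angle.
Central angle = 2 × 36° = 72°

72°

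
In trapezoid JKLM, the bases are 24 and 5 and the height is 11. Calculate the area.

Area = (24 + 5) * 11 / 2 = 319 / 2 = 319/2

319/2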